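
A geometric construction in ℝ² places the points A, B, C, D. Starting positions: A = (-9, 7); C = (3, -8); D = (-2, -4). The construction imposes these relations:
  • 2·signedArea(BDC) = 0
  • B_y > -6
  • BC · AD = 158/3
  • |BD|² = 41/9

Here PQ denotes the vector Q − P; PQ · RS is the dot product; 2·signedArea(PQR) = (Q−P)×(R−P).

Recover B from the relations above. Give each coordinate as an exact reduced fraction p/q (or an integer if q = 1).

1. B_x = -1/3  [2·signedArea(BDC) = 0 ∩ BC · AD = 158/3]
2. B_y = -16/3  [2·signedArea(BDC) = 0 ∩ BC · AD = 158/3]
   → B = (-1/3, -16/3)

B = (-1/3, -16/3)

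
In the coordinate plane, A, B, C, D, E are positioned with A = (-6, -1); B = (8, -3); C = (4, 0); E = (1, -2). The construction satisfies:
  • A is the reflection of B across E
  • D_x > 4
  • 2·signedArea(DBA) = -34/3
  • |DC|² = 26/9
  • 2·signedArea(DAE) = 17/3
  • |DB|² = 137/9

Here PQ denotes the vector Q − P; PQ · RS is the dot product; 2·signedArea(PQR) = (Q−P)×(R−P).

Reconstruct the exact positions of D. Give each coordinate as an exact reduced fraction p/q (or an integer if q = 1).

1. D_x = 13/3  [line 1·x + 7·y + 22/3 = 0 ∩ |DC|² = 26/9]
2. D_y = -5/3  [line 1·x + 7·y + 22/3 = 0 ∩ |DC|² = 26/9]
   → D = (13/3, -5/3)

D = (13/3, -5/3)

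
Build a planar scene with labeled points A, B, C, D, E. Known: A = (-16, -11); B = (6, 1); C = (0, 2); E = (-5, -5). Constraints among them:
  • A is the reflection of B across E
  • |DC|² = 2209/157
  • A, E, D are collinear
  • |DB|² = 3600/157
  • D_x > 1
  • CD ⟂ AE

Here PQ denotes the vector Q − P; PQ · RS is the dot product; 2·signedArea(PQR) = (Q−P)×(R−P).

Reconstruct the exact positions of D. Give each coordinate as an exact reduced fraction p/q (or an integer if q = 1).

1. D_x = 282/157  [A, E, D are collinear ∩ CD ⟂ AE]
2. D_y = -203/157  [A, E, D are collinear ∩ CD ⟂ AE]
   → D = (282/157, -203/157)

D = (282/157, -203/157)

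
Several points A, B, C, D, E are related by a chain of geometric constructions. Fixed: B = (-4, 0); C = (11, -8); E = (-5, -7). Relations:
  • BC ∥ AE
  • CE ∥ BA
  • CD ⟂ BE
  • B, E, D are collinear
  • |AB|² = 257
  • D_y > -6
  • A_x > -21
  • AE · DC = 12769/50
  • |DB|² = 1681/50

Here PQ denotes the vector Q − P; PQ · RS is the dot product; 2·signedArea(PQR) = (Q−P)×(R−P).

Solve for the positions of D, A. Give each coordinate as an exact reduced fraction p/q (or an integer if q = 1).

A = (-20, 1)
D = (-241/50, -287/50)

1. D_x = -241/50  [B, E, D are collinear ∩ CD ⟂ BE]
2. D_y = -287/50  [B, E, D are collinear ∩ CD ⟂ BE]
   → D = (-241/50, -287/50)
3. A_x = -20  [BC ∥ AE ∩ CE ∥ BA]
4. A_y = 1  [BC ∥ AE ∩ CE ∥ BA]
   → A = (-20, 1)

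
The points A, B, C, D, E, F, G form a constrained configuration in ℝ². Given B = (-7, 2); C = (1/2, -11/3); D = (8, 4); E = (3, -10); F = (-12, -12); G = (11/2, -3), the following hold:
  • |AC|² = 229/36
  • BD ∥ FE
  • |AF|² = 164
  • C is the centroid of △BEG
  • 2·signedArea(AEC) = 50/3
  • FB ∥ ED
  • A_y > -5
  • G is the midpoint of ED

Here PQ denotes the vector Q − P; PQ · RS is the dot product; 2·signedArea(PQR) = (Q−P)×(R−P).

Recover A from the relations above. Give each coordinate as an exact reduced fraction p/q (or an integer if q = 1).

1. A_x = -2  [line -19/3·x + -5/2·y + -68/3 = 0 ∩ |AC|² = 229/36]
2. A_y = -4  [line -19/3·x + -5/2·y + -68/3 = 0 ∩ |AC|² = 229/36]
   → A = (-2, -4)

A = (-2, -4)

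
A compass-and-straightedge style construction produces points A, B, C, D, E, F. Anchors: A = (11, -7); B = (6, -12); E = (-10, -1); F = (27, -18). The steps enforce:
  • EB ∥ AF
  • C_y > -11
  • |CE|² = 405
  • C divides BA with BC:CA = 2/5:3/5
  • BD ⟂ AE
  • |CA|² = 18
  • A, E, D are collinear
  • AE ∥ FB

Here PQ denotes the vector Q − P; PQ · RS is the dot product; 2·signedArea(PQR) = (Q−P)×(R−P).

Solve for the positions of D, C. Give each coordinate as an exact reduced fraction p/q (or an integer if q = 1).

1. D_x = 408/53  [A, E, D are collinear ∩ BD ⟂ AE]
2. D_y = -321/53  [A, E, D are collinear ∩ BD ⟂ AE]
   → D = (408/53, -321/53)
3. C_x = 8  [C divides BA with BC:CA = 2/5:3/5]
4. C_y = -10  [C divides BA with BC:CA = 2/5:3/5]
   → C = (8, -10)

C = (8, -10)
D = (408/53, -321/53)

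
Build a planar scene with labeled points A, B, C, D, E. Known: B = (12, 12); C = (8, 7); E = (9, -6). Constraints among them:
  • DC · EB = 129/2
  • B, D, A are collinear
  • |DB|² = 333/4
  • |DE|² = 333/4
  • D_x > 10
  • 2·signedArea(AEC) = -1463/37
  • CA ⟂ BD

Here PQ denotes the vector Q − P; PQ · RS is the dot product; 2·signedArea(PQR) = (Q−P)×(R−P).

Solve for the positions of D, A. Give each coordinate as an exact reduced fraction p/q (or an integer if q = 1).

A = (410/37, 240/37)
D = (21/2, 3)

1. D_x = 21/2  [line -3·x + -18·y + 171/2 = 0 ∩ |DE|² = 333/4]
2. D_y = 3  [line -3·x + -18·y + 171/2 = 0 ∩ |DE|² = 333/4]
   → D = (21/2, 3)
3. A_x = 410/37  [B, D, A are collinear ∩ CA ⟂ BD]
4. A_y = 240/37  [B, D, A are collinear ∩ CA ⟂ BD]
   → A = (410/37, 240/37)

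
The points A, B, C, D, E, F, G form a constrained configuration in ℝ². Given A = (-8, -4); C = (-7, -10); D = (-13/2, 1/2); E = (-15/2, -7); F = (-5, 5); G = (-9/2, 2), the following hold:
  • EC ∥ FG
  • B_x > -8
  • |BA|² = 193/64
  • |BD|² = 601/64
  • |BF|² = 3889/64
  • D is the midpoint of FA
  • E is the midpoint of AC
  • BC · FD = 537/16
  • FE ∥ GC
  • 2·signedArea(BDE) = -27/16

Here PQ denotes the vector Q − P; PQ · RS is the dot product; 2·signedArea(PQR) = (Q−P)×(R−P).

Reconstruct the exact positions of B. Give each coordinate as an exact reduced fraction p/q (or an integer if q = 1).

B = (-57/8, -5/2)

1. B_x = -57/8  [2·signedArea(BDE) = -27/16 ∩ BC · FD = 537/16]
2. B_y = -5/2  [2·signedArea(BDE) = -27/16 ∩ BC · FD = 537/16]
   → B = (-57/8, -5/2)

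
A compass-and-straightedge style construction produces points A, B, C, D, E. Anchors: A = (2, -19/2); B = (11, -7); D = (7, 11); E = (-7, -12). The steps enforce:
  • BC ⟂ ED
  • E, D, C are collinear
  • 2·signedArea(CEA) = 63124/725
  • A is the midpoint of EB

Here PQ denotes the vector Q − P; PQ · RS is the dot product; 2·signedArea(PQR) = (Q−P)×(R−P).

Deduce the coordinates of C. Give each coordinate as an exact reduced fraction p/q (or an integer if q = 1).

C = (63/725, -259/725)

1. C_x = 63/725  [E, D, C are collinear ∩ BC ⟂ ED]
2. C_y = -259/725  [E, D, C are collinear ∩ BC ⟂ ED]
   → C = (63/725, -259/725)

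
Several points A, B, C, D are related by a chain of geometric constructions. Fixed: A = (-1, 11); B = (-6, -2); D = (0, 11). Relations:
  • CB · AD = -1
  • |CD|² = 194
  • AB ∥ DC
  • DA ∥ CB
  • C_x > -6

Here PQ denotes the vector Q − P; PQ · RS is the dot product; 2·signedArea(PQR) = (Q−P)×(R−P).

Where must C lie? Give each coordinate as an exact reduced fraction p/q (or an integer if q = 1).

1. C_x = -5  [DA ∥ CB ∩ AB ∥ DC]
2. C_y = -2  [DA ∥ CB ∩ AB ∥ DC]
   → C = (-5, -2)

C = (-5, -2)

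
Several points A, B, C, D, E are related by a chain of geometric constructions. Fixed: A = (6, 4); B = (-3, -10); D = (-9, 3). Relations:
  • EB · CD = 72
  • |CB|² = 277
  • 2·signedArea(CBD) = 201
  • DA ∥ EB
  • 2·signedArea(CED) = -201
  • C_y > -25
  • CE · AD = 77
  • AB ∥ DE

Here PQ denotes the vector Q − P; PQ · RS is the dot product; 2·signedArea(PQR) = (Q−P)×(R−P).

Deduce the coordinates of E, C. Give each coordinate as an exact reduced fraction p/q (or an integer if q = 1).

1. E_x = -18  [DA ∥ EB ∩ AB ∥ DE]
2. E_y = -11  [DA ∥ EB ∩ AB ∥ DE]
   → E = (-18, -11)
3. C_x = -12  [2·signedArea(CBD) = 201 ∩ CE · AD = 77]
4. C_y = -24  [2·signedArea(CBD) = 201 ∩ CE · AD = 77]
   → C = (-12, -24)

C = (-12, -24)
E = (-18, -11)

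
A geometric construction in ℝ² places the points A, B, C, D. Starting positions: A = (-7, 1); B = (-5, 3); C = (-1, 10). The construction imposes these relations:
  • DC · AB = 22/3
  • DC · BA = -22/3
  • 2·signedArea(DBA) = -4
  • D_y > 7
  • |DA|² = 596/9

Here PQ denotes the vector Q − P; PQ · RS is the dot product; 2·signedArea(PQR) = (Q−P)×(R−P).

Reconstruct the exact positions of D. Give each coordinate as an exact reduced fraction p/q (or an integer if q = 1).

D = (-7/3, 23/3)

1. D_x = -7/3  [DC · BA = -22/3 ∩ 2·signedArea(DBA) = -4]
2. D_y = 23/3  [DC · BA = -22/3 ∩ 2·signedArea(DBA) = -4]
   → D = (-7/3, 23/3)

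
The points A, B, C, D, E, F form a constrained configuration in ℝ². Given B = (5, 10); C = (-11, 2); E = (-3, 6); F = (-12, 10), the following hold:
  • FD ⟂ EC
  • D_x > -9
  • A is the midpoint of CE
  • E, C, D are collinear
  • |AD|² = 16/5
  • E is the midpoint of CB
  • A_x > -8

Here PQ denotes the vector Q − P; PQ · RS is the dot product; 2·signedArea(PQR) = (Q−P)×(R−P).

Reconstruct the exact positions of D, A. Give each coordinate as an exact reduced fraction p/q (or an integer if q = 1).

A = (-7, 4)
D = (-43/5, 16/5)

1. D_x = -43/5  [E, C, D are collinear ∩ FD ⟂ EC]
2. D_y = 16/5  [E, C, D are collinear ∩ FD ⟂ EC]
   → D = (-43/5, 16/5)
3. A_x = -7  [A is the midpoint of CE]
4. A_y = 4  [A is the midpoint of CE]
   → A = (-7, 4)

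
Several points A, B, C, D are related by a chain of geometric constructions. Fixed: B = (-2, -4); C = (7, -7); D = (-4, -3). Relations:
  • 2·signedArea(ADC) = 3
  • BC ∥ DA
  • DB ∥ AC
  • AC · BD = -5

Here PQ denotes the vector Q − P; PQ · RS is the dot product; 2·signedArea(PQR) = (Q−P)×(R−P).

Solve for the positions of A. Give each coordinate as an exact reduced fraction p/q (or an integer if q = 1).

1. A_x = 5  [DB ∥ AC ∩ BC ∥ DA]
2. A_y = -6  [DB ∥ AC ∩ BC ∥ DA]
   → A = (5, -6)

A = (5, -6)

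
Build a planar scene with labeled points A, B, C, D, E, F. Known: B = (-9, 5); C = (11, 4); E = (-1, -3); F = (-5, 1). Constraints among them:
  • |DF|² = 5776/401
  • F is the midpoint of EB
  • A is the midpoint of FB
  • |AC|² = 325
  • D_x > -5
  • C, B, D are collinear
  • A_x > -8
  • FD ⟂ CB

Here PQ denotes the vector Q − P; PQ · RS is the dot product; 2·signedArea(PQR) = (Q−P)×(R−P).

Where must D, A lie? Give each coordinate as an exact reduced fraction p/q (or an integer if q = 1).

A = (-7, 3)
D = (-1929/401, 1921/401)

1. D_x = -1929/401  [C, B, D are collinear ∩ FD ⟂ CB]
2. D_y = 1921/401  [C, B, D are collinear ∩ FD ⟂ CB]
   → D = (-1929/401, 1921/401)
3. A_x = -7  [A is the midpoint of FB]
4. A_y = 3  [A is the midpoint of FB]
   → A = (-7, 3)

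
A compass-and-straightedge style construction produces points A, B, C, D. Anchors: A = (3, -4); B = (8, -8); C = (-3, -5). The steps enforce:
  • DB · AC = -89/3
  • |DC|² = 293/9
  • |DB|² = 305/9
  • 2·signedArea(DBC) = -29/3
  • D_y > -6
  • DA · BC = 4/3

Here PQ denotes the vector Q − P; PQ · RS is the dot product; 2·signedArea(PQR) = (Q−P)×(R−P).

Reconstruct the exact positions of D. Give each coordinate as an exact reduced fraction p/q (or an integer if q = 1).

D = (8/3, -17/3)

1. D_x = 8/3  [2·signedArea(DBC) = -29/3 ∩ DB · AC = -89/3]
2. D_y = -17/3  [2·signedArea(DBC) = -29/3 ∩ DB · AC = -89/3]
   → D = (8/3, -17/3)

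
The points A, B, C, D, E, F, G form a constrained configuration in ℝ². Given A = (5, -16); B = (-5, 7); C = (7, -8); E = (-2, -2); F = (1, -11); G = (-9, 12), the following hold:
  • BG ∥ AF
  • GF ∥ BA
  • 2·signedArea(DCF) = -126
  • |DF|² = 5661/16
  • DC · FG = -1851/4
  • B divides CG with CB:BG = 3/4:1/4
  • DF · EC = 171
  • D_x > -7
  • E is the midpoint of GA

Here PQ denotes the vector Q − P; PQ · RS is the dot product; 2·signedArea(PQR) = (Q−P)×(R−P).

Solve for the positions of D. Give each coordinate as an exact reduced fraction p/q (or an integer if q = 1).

1. D_x = -13/2  [DF · EC = 171 ∩ 2·signedArea(DCF) = -126]
2. D_y = 25/4  [DF · EC = 171 ∩ 2·signedArea(DCF) = -126]
   → D = (-13/2, 25/4)

D = (-13/2, 25/4)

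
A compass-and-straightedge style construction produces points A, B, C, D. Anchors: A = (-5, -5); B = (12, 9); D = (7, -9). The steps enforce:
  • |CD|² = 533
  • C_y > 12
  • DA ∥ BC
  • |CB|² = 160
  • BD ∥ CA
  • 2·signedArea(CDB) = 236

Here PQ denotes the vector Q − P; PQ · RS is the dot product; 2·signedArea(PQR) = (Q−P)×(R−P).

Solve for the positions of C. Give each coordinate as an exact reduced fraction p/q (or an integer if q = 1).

C = (0, 13)

1. C_x = 0  [BD ∥ CA ∩ DA ∥ BC]
2. C_y = 13  [BD ∥ CA ∩ DA ∥ BC]
   → C = (0, 13)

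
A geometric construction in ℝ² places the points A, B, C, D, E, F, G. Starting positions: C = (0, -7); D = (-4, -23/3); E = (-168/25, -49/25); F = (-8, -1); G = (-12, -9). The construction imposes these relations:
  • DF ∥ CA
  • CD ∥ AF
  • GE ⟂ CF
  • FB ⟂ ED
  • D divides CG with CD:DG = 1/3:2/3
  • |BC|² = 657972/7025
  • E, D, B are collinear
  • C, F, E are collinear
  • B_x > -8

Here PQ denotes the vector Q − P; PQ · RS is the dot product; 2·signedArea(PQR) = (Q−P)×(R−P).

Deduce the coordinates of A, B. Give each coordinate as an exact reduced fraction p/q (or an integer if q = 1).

1. A_x = -4  [CD ∥ AF ∩ DF ∥ CA]
2. A_y = -1/3  [CD ∥ AF ∩ DF ∥ CA]
   → A = (-4, -1/3)
3. B_x = -51492/7025  [E, D, B are collinear ∩ FB ⟂ ED]
4. B_y = -4781/7025  [E, D, B are collinear ∩ FB ⟂ ED]
   → B = (-51492/7025, -4781/7025)

A = (-4, -1/3)
B = (-51492/7025, -4781/7025)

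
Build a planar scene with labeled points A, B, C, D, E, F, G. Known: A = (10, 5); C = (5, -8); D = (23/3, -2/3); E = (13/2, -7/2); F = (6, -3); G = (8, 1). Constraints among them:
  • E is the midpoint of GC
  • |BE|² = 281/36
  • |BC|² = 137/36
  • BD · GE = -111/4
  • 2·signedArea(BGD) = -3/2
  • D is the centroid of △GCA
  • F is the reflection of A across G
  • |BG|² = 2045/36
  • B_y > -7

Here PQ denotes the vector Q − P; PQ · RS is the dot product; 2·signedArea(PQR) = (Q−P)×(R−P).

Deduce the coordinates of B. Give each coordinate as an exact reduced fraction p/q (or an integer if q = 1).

1. B_x = 17/3  [2·signedArea(BGD) = -3/2 ∩ BD · GE = -111/4]
2. B_y = -37/6  [2·signedArea(BGD) = -3/2 ∩ BD · GE = -111/4]
   → B = (17/3, -37/6)

B = (17/3, -37/6)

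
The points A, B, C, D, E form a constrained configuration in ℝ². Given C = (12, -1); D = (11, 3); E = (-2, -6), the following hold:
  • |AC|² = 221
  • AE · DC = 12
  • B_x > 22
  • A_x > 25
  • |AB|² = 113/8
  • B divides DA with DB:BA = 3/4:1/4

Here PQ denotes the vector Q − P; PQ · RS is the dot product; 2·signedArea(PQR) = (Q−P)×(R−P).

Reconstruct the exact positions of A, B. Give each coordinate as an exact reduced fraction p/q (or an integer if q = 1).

A = (26, 4)
B = (89/4, 15/4)

1. A_x = 26  [line -1·x + 4·y + 10 = 0 ∩ |AC|² = 221]
2. A_y = 4  [line -1·x + 4·y + 10 = 0 ∩ |AC|² = 221]
   → A = (26, 4)
3. B_x = 89/4  [B divides DA with DB:BA = 3/4:1/4]
4. B_y = 15/4  [B divides DA with DB:BA = 3/4:1/4]
   → B = (89/4, 15/4)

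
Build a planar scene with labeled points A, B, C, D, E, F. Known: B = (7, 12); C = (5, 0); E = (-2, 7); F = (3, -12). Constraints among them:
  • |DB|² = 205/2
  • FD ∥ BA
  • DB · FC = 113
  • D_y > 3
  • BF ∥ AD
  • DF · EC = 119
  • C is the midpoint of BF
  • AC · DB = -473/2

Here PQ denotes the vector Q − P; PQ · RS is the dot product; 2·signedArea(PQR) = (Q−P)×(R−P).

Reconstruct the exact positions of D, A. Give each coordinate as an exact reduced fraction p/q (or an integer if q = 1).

A = (11/2, 55/2)
D = (3/2, 7/2)

1. D_x = 3/2  [DF · EC = 119 ∩ DB · FC = 113]
2. D_y = 7/2  [DF · EC = 119 ∩ DB · FC = 113]
   → D = (3/2, 7/2)
3. A_x = 11/2  [BF ∥ AD ∩ FD ∥ BA]
4. A_y = 55/2  [BF ∥ AD ∩ FD ∥ BA]
   → A = (11/2, 55/2)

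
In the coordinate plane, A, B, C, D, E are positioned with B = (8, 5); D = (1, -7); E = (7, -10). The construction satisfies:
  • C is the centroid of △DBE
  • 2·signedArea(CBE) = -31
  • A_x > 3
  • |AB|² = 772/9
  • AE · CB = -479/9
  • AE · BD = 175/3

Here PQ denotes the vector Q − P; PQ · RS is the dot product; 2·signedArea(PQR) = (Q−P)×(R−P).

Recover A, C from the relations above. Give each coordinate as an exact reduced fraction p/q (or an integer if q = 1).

A = (10/3, -3)
C = (16/3, -4)

1. A_x = 10/3  [line 7·x + 12·y + 38/3 = 0 ∩ |AB|² = 772/9]
2. A_y = -3  [line 7·x + 12·y + 38/3 = 0 ∩ |AB|² = 772/9]
   → A = (10/3, -3)
3. C_x = 16/3  [C is the centroid of △DBE]
4. C_y = -4  [C is the centroid of △DBE]
   → C = (16/3, -4)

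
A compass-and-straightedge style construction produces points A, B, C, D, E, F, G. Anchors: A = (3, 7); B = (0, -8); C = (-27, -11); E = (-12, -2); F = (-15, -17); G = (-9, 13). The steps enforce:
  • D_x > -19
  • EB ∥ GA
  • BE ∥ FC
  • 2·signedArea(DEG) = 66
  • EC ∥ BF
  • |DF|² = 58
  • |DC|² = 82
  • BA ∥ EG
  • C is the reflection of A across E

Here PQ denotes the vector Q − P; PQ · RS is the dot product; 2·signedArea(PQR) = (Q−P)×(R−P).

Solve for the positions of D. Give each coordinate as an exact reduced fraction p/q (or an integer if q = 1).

1. D_x = -18  [line -15·x + 3·y + -240 = 0 ∩ |DC|² = 82]
2. D_y = -10  [line -15·x + 3·y + -240 = 0 ∩ |DC|² = 82]
   → D = (-18, -10)

D = (-18, -10)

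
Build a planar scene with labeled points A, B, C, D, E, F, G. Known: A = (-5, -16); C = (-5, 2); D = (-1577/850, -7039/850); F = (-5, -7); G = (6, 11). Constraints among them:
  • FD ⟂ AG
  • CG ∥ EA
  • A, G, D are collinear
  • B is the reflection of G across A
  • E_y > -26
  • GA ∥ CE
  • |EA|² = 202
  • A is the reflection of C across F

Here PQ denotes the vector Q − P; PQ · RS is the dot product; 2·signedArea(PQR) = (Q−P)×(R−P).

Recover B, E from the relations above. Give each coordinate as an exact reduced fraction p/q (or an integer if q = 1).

B = (-16, -43)
E = (-16, -25)

1. B_x = -16  [B is the reflection of G across A]
2. B_y = -43  [B is the reflection of G across A]
   → B = (-16, -43)
3. E_x = -16  [CG ∥ EA ∩ GA ∥ CE]
4. E_y = -25  [CG ∥ EA ∩ GA ∥ CE]
   → E = (-16, -25)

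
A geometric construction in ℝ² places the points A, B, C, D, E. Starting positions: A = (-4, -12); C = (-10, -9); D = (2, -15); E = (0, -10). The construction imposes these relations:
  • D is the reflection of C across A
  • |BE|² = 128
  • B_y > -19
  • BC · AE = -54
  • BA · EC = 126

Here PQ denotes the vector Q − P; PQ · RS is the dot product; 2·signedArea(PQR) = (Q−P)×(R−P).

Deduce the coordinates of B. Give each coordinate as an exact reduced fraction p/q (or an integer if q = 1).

1. B_x = 8  [BA · EC = 126 ∩ BC · AE = -54]
2. B_y = -18  [BA · EC = 126 ∩ BC · AE = -54]
   → B = (8, -18)

B = (8, -18)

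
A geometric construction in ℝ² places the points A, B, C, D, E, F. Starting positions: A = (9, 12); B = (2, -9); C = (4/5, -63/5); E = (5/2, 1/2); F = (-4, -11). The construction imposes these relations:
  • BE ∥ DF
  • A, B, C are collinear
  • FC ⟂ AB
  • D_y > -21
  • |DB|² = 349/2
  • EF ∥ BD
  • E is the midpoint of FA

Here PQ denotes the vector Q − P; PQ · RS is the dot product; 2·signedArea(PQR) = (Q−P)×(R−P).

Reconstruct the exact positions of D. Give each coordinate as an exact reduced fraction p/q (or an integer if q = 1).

D = (-9/2, -41/2)

1. D_x = -9/2  [BE ∥ DF ∩ EF ∥ BD]
2. D_y = -41/2  [BE ∥ DF ∩ EF ∥ BD]
   → D = (-9/2, -41/2)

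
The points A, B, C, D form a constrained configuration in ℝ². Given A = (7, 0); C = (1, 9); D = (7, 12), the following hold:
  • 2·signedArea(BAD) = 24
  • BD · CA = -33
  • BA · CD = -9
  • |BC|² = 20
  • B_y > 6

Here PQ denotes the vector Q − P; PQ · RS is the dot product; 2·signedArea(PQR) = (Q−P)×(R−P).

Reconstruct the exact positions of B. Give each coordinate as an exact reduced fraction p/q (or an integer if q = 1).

1. B_x = 5  [BA · CD = -9 ∩ BD · CA = -33]
2. B_y = 7  [BA · CD = -9 ∩ BD · CA = -33]
   → B = (5, 7)

B = (5, 7)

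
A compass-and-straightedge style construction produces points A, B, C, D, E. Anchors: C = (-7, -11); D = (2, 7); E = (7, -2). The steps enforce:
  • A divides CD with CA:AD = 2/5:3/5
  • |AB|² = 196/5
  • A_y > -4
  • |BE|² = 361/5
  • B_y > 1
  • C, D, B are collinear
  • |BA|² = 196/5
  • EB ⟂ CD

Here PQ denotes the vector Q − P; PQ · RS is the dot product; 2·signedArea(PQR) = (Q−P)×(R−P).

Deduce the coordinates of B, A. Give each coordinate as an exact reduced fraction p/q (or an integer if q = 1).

A = (-17/5, -19/5)
B = (-3/5, 9/5)

1. B_x = -3/5  [C, D, B are collinear ∩ EB ⟂ CD]
2. B_y = 9/5  [C, D, B are collinear ∩ EB ⟂ CD]
   → B = (-3/5, 9/5)
3. A_x = -17/5  [A divides CD with CA:AD = 2/5:3/5]
4. A_y = -19/5  [A divides CD with CA:AD = 2/5:3/5]
   → A = (-17/5, -19/5)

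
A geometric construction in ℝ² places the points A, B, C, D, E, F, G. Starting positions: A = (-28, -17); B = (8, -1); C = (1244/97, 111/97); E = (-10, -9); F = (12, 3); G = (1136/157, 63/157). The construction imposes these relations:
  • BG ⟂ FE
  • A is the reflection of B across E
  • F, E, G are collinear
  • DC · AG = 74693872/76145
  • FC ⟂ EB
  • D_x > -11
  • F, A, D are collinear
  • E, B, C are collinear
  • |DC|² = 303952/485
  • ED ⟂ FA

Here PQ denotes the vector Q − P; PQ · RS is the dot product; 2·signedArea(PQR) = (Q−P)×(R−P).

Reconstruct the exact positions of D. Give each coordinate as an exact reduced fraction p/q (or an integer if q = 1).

1. D_x = -52/5  [F, A, D are collinear ∩ ED ⟂ FA]
2. D_y = -41/5  [F, A, D are collinear ∩ ED ⟂ FA]
   → D = (-52/5, -41/5)

D = (-52/5, -41/5)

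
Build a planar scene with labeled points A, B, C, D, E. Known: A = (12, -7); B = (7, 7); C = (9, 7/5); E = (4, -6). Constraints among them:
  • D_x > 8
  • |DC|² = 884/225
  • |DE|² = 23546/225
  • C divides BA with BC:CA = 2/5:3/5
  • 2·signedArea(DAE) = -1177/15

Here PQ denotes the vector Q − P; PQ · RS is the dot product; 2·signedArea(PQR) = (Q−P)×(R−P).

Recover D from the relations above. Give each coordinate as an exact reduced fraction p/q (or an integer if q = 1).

1. D_x = 25/3  [line -1·x + -8·y + 517/15 = 0 ∩ |DE|² = 23546/225]
2. D_y = 49/15  [line -1·x + -8·y + 517/15 = 0 ∩ |DE|² = 23546/225]
   → D = (25/3, 49/15)

D = (25/3, 49/15)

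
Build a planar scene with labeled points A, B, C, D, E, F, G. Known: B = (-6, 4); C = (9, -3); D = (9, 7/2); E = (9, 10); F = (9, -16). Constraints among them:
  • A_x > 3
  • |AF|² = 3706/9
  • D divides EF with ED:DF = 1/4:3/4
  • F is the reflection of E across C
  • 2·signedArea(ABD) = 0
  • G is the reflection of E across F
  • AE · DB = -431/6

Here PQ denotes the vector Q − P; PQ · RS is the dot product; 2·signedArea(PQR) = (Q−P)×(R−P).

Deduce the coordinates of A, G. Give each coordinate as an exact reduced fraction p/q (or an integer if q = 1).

1. A_x = 4  [2·signedArea(ABD) = 0 ∩ AE · DB = -431/6]
2. A_y = 11/3  [2·signedArea(ABD) = 0 ∩ AE · DB = -431/6]
   → A = (4, 11/3)
3. G_x = 9  [G is the reflection of E across F]
4. G_y = -42  [G is the reflection of E across F]
   → G = (9, -42)

A = (4, 11/3)
G = (9, -42)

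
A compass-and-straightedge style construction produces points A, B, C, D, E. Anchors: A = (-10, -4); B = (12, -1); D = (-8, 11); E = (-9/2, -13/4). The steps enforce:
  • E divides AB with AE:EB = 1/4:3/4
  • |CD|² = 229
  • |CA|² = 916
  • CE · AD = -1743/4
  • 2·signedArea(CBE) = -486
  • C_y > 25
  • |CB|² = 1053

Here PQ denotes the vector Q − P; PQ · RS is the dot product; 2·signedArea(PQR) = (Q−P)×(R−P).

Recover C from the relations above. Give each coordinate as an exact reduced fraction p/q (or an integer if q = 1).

C = (-6, 26)

1. C_x = -6  [CE · AD = -1743/4 ∩ 2·signedArea(CBE) = -486]
2. C_y = 26  [CE · AD = -1743/4 ∩ 2·signedArea(CBE) = -486]
   → C = (-6, 26)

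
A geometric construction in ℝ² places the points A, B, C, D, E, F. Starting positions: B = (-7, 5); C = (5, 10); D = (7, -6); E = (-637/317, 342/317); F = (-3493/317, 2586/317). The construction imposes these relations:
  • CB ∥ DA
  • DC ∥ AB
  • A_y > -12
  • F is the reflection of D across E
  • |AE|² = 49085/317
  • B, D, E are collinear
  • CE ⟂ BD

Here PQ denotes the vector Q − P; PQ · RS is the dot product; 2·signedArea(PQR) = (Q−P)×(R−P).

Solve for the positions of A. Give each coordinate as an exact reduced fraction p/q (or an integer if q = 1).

A = (-5, -11)

1. A_x = -5  [DC ∥ AB ∩ CB ∥ DA]
2. A_y = -11  [DC ∥ AB ∩ CB ∥ DA]
   → A = (-5, -11)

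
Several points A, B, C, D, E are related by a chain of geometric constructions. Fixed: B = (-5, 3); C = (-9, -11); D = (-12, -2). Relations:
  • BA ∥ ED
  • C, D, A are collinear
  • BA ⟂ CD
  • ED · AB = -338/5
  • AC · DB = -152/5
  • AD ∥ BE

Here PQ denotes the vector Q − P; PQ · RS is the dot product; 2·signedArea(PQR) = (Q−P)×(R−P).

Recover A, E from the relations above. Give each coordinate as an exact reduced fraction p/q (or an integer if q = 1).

A = (-64/5, 2/5)
E = (-21/5, 3/5)

1. A_x = -64/5  [C, D, A are collinear ∩ BA ⟂ CD]
2. A_y = 2/5  [C, D, A are collinear ∩ BA ⟂ CD]
   → A = (-64/5, 2/5)
3. E_x = -21/5  [BA ∥ ED ∩ AD ∥ BE]
4. E_y = 3/5  [BA ∥ ED ∩ AD ∥ BE]
   → E = (-21/5, 3/5)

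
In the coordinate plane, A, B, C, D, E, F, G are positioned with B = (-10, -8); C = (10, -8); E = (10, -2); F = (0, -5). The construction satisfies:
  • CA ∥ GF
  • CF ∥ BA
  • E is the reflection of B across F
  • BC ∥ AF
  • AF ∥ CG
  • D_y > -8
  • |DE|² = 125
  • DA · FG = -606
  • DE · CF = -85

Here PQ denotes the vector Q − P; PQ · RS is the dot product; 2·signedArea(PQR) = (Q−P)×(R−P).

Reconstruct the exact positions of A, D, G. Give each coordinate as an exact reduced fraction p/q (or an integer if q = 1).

A = (-20, -5)
D = (0, -7)
G = (30, -8)

1. A_x = -20  [BC ∥ AF ∩ CF ∥ BA]
2. A_y = -5  [BC ∥ AF ∩ CF ∥ BA]
   → A = (-20, -5)
3. G_x = 30  [CA ∥ GF ∩ AF ∥ CG]
4. G_y = -8  [CA ∥ GF ∩ AF ∥ CG]
   → G = (30, -8)
5. D_x = 0  [DE · CF = -85 ∩ DA · FG = -606]
6. D_y = -7  [DE · CF = -85 ∩ DA · FG = -606]
   → D = (0, -7)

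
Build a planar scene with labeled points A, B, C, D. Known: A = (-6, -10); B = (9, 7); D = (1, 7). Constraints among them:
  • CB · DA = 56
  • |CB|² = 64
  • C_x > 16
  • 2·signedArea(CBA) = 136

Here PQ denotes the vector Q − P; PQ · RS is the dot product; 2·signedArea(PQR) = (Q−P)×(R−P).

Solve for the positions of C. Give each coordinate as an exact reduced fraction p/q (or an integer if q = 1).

1. C_x = 17  [CB · DA = 56 ∩ 2·signedArea(CBA) = 136]
2. C_y = 7  [CB · DA = 56 ∩ 2·signedArea(CBA) = 136]
   → C = (17, 7)

C = (17, 7)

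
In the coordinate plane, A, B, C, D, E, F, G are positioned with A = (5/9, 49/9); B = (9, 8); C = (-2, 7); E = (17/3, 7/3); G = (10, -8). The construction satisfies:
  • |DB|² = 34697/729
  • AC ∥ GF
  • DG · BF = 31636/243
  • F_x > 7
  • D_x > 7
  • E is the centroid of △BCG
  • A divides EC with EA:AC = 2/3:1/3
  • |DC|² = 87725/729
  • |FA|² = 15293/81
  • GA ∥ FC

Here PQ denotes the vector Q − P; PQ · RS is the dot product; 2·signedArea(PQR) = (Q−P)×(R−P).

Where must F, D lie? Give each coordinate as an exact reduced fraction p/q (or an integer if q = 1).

1. F_x = 67/9  [GA ∥ FC ∩ AC ∥ GF]
2. F_y = -58/9  [GA ∥ FC ∩ AC ∥ GF]
   → F = (67/9, -58/9)
3. D_x = 199/27  [line 14/9·x + 130/9·y + -7336/243 = 0 ∩ |DC|² = 87725/729]
4. D_y = 35/27  [line 14/9·x + 130/9·y + -7336/243 = 0 ∩ |DC|² = 87725/729]
   → D = (199/27, 35/27)

D = (199/27, 35/27)
F = (67/9, -58/9)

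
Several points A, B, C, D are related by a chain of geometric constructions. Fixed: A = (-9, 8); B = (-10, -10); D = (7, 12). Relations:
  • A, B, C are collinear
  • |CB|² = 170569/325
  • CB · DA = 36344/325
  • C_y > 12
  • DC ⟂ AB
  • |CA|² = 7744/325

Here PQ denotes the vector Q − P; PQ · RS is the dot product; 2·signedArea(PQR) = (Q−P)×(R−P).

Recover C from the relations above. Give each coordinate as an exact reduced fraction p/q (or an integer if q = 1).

C = (-2837/325, 4184/325)

1. C_x = -2837/325  [A, B, C are collinear ∩ DC ⟂ AB]
2. C_y = 4184/325  [A, B, C are collinear ∩ DC ⟂ AB]
   → C = (-2837/325, 4184/325)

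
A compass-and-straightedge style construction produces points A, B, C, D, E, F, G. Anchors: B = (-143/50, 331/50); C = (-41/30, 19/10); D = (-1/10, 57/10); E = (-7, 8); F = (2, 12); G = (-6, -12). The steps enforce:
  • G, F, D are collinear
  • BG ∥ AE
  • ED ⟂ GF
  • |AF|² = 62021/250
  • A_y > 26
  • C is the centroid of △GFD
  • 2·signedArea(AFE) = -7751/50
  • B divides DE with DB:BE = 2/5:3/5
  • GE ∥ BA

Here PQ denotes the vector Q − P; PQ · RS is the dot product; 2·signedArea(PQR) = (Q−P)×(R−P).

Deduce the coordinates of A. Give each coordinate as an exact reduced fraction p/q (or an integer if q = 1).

1. A_x = -193/50  [BG ∥ AE ∩ GE ∥ BA]
2. A_y = 1331/50  [BG ∥ AE ∩ GE ∥ BA]
   → A = (-193/50, 1331/50)

A = (-193/50, 1331/50)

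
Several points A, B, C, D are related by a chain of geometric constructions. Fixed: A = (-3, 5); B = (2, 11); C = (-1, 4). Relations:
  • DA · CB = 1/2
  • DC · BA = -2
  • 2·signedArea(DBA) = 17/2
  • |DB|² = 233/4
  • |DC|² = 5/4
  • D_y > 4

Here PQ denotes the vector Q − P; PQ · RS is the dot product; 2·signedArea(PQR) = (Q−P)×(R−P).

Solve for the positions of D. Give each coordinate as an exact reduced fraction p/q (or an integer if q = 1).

D = (-2, 9/2)

1. D_x = -2  [DA · CB = 1/2 ∩ 2·signedArea(DBA) = 17/2]
2. D_y = 9/2  [DA · CB = 1/2 ∩ 2·signedArea(DBA) = 17/2]
   → D = (-2, 9/2)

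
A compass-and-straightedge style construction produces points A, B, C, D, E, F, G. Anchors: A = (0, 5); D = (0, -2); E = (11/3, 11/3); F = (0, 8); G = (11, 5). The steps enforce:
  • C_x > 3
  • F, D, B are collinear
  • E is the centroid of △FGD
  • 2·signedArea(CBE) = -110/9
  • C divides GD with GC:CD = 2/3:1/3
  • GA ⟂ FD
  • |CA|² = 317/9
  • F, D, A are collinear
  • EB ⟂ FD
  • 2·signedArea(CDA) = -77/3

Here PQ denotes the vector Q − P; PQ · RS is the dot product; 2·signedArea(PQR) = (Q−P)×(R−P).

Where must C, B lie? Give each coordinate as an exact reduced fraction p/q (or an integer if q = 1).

B = (0, 11/3)
C = (11/3, 1/3)

1. C_x = 11/3  [C divides GD with GC:CD = 2/3:1/3]
2. C_y = 1/3  [C divides GD with GC:CD = 2/3:1/3]
   → C = (11/3, 1/3)
3. B_x = 0  [F, D, B are collinear ∩ EB ⟂ FD]
4. B_y = 11/3  [F, D, B are collinear ∩ EB ⟂ FD]
   → B = (0, 11/3)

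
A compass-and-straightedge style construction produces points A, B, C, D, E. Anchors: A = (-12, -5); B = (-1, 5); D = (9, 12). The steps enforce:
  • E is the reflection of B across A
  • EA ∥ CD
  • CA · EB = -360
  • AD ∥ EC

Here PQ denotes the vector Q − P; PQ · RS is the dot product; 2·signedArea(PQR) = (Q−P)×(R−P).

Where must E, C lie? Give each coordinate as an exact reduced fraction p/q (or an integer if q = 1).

1. E_x = -23  [E is the reflection of B across A]
2. E_y = -15  [E is the reflection of B across A]
   → E = (-23, -15)
3. C_x = -2  [EA ∥ CD ∩ AD ∥ EC]
4. C_y = 2  [EA ∥ CD ∩ AD ∥ EC]
   → C = (-2, 2)

C = (-2, 2)
E = (-23, -15)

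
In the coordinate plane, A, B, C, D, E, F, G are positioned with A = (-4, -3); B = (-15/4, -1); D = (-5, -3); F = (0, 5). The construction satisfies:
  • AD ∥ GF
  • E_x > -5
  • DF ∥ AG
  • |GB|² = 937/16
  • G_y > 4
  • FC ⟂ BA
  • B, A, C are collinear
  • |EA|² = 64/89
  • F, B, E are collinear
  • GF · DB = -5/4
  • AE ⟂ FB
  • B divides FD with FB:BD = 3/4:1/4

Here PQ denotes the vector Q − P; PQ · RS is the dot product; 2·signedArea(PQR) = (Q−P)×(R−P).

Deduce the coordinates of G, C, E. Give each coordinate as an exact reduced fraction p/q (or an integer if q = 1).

1. G_x = 1  [AD ∥ GF ∩ DF ∥ AG]
2. G_y = 5  [AD ∥ GF ∩ DF ∥ AG]
   → G = (1, 5)
3. C_x = -192/65  [B, A, C are collinear ∩ FC ⟂ BA]
4. C_y = 349/65  [B, A, C are collinear ∩ FC ⟂ BA]
   → C = (-192/65, 349/65)
5. E_x = -420/89  [F, B, E are collinear ∩ AE ⟂ FB]
6. E_y = -227/89  [F, B, E are collinear ∩ AE ⟂ FB]
   → E = (-420/89, -227/89)

C = (-192/65, 349/65)
E = (-420/89, -227/89)
G = (1, 5)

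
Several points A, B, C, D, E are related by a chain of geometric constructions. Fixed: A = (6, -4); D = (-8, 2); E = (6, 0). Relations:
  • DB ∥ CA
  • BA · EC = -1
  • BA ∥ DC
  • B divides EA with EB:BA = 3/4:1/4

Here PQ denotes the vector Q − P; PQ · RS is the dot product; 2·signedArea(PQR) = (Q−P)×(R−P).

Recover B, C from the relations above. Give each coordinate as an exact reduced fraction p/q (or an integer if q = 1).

1. B_x = 6  [B divides EA with EB:BA = 3/4:1/4]
2. B_y = -3  [B divides EA with EB:BA = 3/4:1/4]
   → B = (6, -3)
3. C_x = -8  [DB ∥ CA ∩ BA ∥ DC]
4. C_y = 1  [DB ∥ CA ∩ BA ∥ DC]
   → C = (-8, 1)

B = (6, -3)
C = (-8, 1)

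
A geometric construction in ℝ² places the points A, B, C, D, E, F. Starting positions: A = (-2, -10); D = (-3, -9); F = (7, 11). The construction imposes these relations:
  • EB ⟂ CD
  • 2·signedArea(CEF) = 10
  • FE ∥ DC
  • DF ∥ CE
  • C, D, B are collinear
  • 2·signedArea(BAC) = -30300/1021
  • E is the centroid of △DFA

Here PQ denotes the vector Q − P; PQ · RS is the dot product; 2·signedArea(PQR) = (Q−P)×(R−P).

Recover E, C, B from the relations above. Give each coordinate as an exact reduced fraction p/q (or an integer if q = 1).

1. E_x = 2/3  [E is the centroid of △DFA]
2. E_y = -8/3  [E is the centroid of △DFA]
   → E = (2/3, -8/3)
3. C_x = -28/3  [DF ∥ CE ∩ FE ∥ DC]
4. C_y = -68/3  [DF ∥ CE ∩ FE ∥ DC]
   → C = (-28/3, -68/3)
5. B_x = 197/3063  [C, D, B are collinear ∩ EB ⟂ CD]
6. B_y = -7313/3063  [C, D, B are collinear ∩ EB ⟂ CD]
   → B = (197/3063, -7313/3063)

B = (197/3063, -7313/3063)
C = (-28/3, -68/3)
E = (2/3, -8/3)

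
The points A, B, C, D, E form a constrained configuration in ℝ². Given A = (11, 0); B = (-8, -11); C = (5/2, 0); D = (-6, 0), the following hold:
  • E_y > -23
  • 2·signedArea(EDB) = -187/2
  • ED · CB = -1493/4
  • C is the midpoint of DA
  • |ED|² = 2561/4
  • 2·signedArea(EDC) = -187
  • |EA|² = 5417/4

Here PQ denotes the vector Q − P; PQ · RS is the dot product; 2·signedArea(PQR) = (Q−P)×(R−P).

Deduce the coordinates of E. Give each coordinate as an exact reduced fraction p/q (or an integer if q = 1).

1. E_x = -37/2  [2·signedArea(EDC) = -187 ∩ ED · CB = -1493/4]
2. E_y = -22  [2·signedArea(EDC) = -187 ∩ ED · CB = -1493/4]
   → E = (-37/2, -22)

E = (-37/2, -22)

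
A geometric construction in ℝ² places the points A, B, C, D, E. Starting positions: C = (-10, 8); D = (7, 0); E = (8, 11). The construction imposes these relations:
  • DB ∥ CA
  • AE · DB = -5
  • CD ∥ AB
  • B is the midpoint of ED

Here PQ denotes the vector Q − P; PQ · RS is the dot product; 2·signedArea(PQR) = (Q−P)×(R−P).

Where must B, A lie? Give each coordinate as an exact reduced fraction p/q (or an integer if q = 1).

A = (-19/2, 27/2)
B = (15/2, 11/2)

1. B_x = 15/2  [B is the midpoint of ED]
2. B_y = 11/2  [B is the midpoint of ED]
   → B = (15/2, 11/2)
3. A_x = -19/2  [CD ∥ AB ∩ DB ∥ CA]
4. A_y = 27/2  [CD ∥ AB ∩ DB ∥ CA]
   → A = (-19/2, 27/2)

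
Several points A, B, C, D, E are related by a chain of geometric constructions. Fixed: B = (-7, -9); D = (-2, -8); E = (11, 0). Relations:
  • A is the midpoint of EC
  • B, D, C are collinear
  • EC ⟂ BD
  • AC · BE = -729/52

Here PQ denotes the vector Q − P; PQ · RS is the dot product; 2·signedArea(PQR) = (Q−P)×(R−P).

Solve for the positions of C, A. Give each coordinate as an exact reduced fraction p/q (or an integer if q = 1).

1. C_x = 313/26  [B, D, C are collinear ∩ EC ⟂ BD]
2. C_y = -135/26  [B, D, C are collinear ∩ EC ⟂ BD]
   → C = (313/26, -135/26)
3. A_x = 599/52  [A is the midpoint of EC]
4. A_y = -135/52  [A is the midpoint of EC]
   → A = (599/52, -135/52)

A = (599/52, -135/52)
C = (313/26, -135/26)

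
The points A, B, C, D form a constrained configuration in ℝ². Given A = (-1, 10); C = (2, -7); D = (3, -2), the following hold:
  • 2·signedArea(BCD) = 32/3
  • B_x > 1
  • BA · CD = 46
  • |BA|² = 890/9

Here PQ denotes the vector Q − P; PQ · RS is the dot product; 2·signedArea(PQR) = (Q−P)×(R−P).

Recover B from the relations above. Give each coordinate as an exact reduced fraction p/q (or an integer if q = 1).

1. B_x = 4/3  [BA · CD = 46 ∩ 2·signedArea(BCD) = 32/3]
2. B_y = 1/3  [BA · CD = 46 ∩ 2·signedArea(BCD) = 32/3]
   → B = (4/3, 1/3)

B = (4/3, 1/3)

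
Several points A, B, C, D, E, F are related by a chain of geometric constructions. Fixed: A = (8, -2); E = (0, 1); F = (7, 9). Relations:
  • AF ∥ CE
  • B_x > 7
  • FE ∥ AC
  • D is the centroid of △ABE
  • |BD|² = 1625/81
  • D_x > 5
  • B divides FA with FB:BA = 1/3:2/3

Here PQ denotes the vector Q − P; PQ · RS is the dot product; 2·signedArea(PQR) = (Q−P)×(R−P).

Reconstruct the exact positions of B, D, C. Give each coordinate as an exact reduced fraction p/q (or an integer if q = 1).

B = (22/3, 16/3)
C = (1, -10)
D = (46/9, 13/9)

1. B_x = 22/3  [B divides FA with FB:BA = 1/3:2/3]
2. B_y = 16/3  [B divides FA with FB:BA = 1/3:2/3]
   → B = (22/3, 16/3)
3. D_x = 46/9  [D is the centroid of △ABE]
4. D_y = 13/9  [D is the centroid of △ABE]
   → D = (46/9, 13/9)
5. C_x = 1  [AF ∥ CE ∩ FE ∥ AC]
6. C_y = -10  [AF ∥ CE ∩ FE ∥ AC]
   → C = (1, -10)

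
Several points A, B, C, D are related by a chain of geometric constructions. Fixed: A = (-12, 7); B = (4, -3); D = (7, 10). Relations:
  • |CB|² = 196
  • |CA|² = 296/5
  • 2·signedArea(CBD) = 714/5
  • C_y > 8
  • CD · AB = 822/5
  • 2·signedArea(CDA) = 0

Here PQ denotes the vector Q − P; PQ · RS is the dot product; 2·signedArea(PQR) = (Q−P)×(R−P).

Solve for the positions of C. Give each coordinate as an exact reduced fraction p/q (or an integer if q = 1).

1. C_x = -22/5  [2·signedArea(CDA) = 0 ∩ CD · AB = 822/5]
2. C_y = 41/5  [2·signedArea(CDA) = 0 ∩ CD · AB = 822/5]
   → C = (-22/5, 41/5)

C = (-22/5, 41/5)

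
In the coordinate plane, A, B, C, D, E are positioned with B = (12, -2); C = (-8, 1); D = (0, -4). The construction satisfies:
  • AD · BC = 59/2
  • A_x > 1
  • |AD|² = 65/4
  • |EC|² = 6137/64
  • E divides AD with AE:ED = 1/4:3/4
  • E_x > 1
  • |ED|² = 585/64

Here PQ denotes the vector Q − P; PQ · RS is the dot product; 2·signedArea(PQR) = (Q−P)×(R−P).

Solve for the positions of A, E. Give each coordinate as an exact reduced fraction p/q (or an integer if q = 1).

A = (2, -1/2)
E = (3/2, -11/8)

1. A_x = 2  [line 20·x + -3·y + -83/2 = 0 ∩ |AD|² = 65/4]
2. A_y = -1/2  [line 20·x + -3·y + -83/2 = 0 ∩ |AD|² = 65/4]
   → A = (2, -1/2)
3. E_x = 3/2  [E divides AD with AE:ED = 1/4:3/4]
4. E_y = -11/8  [E divides AD with AE:ED = 1/4:3/4]
   → E = (3/2, -11/8)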